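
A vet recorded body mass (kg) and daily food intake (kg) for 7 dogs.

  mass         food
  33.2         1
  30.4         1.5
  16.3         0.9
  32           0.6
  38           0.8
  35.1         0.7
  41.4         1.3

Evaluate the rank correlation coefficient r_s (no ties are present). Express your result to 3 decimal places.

-0.036

Rank mass: 4, 2, 1, 3, 6, 5, 7
Rank food: 5, 7, 4, 1, 3, 2, 6
d = rank(mass) − rank(food): -1, -5, -3, 2, 3, 3, 1; Σd² = 58
ρ = 1 − 6Σd² / [n(n²−1)] = 1 − 6×58 / (7×48) = 1 − 348/336 ≈ -0.036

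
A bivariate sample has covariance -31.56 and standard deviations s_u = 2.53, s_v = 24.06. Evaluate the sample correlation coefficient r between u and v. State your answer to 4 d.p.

-0.5185

r = Cov(u,v) / (s_u · s_v) = -31.56 / (2.53 × 24.06)
  = -31.56 / 60.8718 ≈ -0.5185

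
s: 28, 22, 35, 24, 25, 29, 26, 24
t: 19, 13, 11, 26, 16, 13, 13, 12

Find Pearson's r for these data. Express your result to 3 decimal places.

-0.316

n = 8, Σs = 213, Σt = 123, Σs² = 5787, Σt² = 2065, Σst = 3230
nΣst − ΣsΣt = 25840 − 26199 = -359
nΣs² − (Σs)² = 46296 − 45369 = 927; nΣt² − (Σt)² = 16520 − 15129 = 1391
r = -359 / √(927 × 1391) = -359 / 1135.5426 ≈ -0.316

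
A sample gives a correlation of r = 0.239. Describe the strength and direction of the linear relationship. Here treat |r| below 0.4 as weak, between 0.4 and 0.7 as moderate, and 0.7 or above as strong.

r = 0.239 > 0 so the relationship is positive.
|r| = 0.239, which falls in the weak range.

weak positive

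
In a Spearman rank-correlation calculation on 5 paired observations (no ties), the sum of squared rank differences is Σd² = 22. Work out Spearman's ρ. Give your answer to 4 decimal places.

-0.1000

ρ = 1 − 6Σd² / [n(n²−1)] = 1 − 6×22 / (5×24)
  = 1 − 132/120 = 1 − 1.10000 ≈ -0.1000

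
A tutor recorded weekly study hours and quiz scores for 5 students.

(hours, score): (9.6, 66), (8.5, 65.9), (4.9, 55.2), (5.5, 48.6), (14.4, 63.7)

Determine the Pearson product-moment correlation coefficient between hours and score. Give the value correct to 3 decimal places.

0.682

n = 5, Σx = 42.9, Σy = 299.4, Σx² = 426.03, Σy² = 18165.5, Σxy = 2648.81
nΣxy − ΣxΣy = 13244.05 − 12844.26 = 399.79
nΣx² − (Σx)² = 2130.15 − 1840.41 = 289.74; nΣy² − (Σy)² = 90827.5 − 89640.36 = 1187.14
r = 399.79 / √(289.74 × 1187.14) = 399.79 / 586.4827 ≈ 0.682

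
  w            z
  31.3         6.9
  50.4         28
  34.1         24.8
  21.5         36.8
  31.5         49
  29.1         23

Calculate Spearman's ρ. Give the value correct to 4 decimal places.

Rank w: 3, 6, 5, 1, 4, 2
Rank z: 1, 4, 3, 5, 6, 2
d = rank(w) − rank(z): 2, 2, 2, -4, -2, 0; Σd² = 32
ρ = 1 − 6Σd² / [n(n²−1)] = 1 − 6×32 / (6×35) = 1 − 192/210 ≈ 0.0857

0.0857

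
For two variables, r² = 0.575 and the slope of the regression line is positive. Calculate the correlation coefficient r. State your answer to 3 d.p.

|r| = √0.575 = 0.758
The association is positive, so r = 0.758.

0.758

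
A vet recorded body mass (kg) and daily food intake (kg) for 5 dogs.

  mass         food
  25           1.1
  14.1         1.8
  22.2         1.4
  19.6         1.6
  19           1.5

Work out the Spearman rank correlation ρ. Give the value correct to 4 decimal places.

-0.9000

Rank mass: 5, 1, 4, 3, 2
Rank food: 1, 5, 2, 4, 3
d = rank(mass) − rank(food): 4, -4, 2, -1, -1; Σd² = 38
ρ = 1 − 6Σd² / [n(n²−1)] = 1 − 6×38 / (5×24) = 1 − 228/120 ≈ -0.9000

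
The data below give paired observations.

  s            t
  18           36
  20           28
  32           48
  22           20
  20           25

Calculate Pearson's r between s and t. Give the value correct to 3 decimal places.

0.688

n = 5, Σs = 112, Σt = 157, Σs² = 2632, Σt² = 5409, Σst = 3684
nΣst − ΣsΣt = 18420 − 17584 = 836
nΣs² − (Σs)² = 13160 − 12544 = 616; nΣt² − (Σt)² = 27045 − 24649 = 2396
r = 836 / √(616 × 2396) = 836 / 1214.8811 ≈ 0.688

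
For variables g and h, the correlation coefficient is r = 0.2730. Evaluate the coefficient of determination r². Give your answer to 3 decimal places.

0.075

r² = (0.2730)² = 0.075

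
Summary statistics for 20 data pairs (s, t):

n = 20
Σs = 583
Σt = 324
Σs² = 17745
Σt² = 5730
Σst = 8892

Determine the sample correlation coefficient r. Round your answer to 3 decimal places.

r = (nΣst − ΣsΣt) / √[(nΣs² − (Σs)²)(nΣt² − (Σt)²)]
Numerator: 20×8892 − 583×324 = -11052
Denominator: √[(354900 − 339889)(114600 − 104976)] = √[15011 × 9624] = 12019.3953
r = -11052 / 12019.3953 ≈ -0.920

-0.920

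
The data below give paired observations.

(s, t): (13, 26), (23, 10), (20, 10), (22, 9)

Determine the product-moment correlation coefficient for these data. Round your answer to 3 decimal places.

n = 4, Σs = 78, Σt = 55, Σs² = 1582, Σt² = 957, Σst = 966
nΣst − ΣsΣt = 3864 − 4290 = -426
nΣs² − (Σs)² = 6328 − 6084 = 244; nΣt² − (Σt)² = 3828 − 3025 = 803
r = -426 / √(244 × 803) = -426 / 442.6421 ≈ -0.962

-0.962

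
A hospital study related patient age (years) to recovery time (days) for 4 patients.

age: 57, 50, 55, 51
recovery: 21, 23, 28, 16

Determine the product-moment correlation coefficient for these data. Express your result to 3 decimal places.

n = 4, Σx = 213, Σy = 88, Σx² = 11375, Σy² = 2010, Σxy = 4703
nΣxy − ΣxΣy = 18812 − 18744 = 68
nΣx² − (Σx)² = 45500 − 45369 = 131; nΣy² − (Σy)² = 8040 − 7744 = 296
r = 68 / √(131 × 296) = 68 / 196.9162 ≈ 0.345

0.345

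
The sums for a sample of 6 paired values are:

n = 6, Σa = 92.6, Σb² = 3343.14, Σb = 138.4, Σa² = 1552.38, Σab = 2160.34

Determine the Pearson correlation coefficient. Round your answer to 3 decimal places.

r = (nΣab − ΣaΣb) / √[(nΣa² − (Σa)²)(nΣb² − (Σb)²)]
Numerator: 6×2160.34 − 92.6×138.4 = 146.2
Denominator: √[(9314.28 − 8574.76)(20058.84 − 19154.56)] = √[739.52 × 904.28] = 817.7611
r = 146.2 / 817.7611 ≈ 0.179

0.179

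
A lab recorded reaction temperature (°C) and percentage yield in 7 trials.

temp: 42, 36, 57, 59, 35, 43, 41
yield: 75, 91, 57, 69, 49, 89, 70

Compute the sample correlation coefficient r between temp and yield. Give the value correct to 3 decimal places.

n = 7, Σx = 313, Σy = 500, Σx² = 14545, Σy² = 37138, Σxy = 22158
nΣxy − ΣxΣy = 155106 − 156500 = -1394
nΣx² − (Σx)² = 101815 − 97969 = 3846; nΣy² − (Σy)² = 259966 − 250000 = 9966
r = -1394 / √(3846 × 9966) = -1394 / 6191.0610 ≈ -0.225

-0.225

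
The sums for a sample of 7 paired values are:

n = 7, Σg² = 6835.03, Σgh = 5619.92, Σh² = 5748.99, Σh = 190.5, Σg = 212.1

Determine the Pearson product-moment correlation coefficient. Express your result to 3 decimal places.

-0.317

r = (nΣgh − ΣgΣh) / √[(nΣg² − (Σg)²)(nΣh² − (Σh)²)]
Numerator: 7×5619.92 − 212.1×190.5 = -1065.61
Denominator: √[(47845.21 − 44986.41)(40242.93 − 36290.25)] = √[2858.8 × 3952.68] = 3361.5356
r = -1065.61 / 3361.5356 ≈ -0.317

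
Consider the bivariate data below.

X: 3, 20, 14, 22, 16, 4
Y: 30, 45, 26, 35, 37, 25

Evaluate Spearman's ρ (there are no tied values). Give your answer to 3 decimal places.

0.657

Rank X: 1, 5, 3, 6, 4, 2
Rank Y: 3, 6, 2, 4, 5, 1
d = rank(X) − rank(Y): -2, -1, 1, 2, -1, 1; Σd² = 12
ρ = 1 − 6Σd² / [n(n²−1)] = 1 − 6×12 / (6×35) = 1 − 72/210 ≈ 0.657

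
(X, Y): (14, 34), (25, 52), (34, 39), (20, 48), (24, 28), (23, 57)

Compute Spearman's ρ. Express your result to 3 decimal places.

0.086

Rank X: 1, 5, 6, 2, 4, 3
Rank Y: 2, 5, 3, 4, 1, 6
d = rank(X) − rank(Y): -1, 0, 3, -2, 3, -3; Σd² = 32
ρ = 1 − 6Σd² / [n(n²−1)] = 1 − 6×32 / (6×35) = 1 − 192/210 ≈ 0.086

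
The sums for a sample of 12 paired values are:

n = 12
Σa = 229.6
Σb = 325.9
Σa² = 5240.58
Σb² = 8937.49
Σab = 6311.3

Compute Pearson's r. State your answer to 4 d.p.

r = (nΣab − ΣaΣb) / √[(nΣa² − (Σa)²)(nΣb² − (Σb)²)]
Numerator: 12×6311.3 − 229.6×325.9 = 908.96
Denominator: √[(62886.96 − 52716.16)(107249.88 − 106210.81)] = √[10170.8 × 1039.07] = 3250.8727
r = 908.96 / 3250.8727 ≈ 0.2796

0.2796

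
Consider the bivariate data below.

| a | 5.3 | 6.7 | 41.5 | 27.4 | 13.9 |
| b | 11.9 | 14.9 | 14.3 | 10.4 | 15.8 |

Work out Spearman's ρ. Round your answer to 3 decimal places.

-0.100

Rank a: 1, 2, 5, 4, 3
Rank b: 2, 4, 3, 1, 5
d = rank(a) − rank(b): -1, -2, 2, 3, -2; Σd² = 22
ρ = 1 − 6Σd² / [n(n²−1)] = 1 − 6×22 / (5×24) = 1 − 132/120 ≈ -0.100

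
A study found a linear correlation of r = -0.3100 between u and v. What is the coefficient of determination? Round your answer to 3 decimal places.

r² = (-0.3100)² = 0.096

0.096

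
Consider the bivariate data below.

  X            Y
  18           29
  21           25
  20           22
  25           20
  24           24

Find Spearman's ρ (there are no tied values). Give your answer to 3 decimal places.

Rank X: 1, 3, 2, 5, 4
Rank Y: 5, 4, 2, 1, 3
d = rank(X) − rank(Y): -4, -1, 0, 4, 1; Σd² = 34
ρ = 1 − 6Σd² / [n(n²−1)] = 1 − 6×34 / (5×24) = 1 − 204/120 ≈ -0.700

-0.700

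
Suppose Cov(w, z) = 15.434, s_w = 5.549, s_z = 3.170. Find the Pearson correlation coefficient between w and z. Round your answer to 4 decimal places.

0.8774

r = Cov(w,z) / (s_w · s_z) = 15.434 / (5.549 × 3.170)
  = 15.434 / 17.5903 ≈ 0.8774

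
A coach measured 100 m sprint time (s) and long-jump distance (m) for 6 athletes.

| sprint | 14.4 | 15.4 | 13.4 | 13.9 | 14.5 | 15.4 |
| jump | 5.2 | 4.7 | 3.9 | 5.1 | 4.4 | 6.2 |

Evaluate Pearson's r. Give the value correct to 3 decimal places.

0.615

n = 6, Σx = 87, Σy = 29.5, Σx² = 1264.7, Σy² = 148.15, Σxy = 429.69
nΣxy − ΣxΣy = 2578.14 − 2566.5 = 11.64
nΣx² − (Σx)² = 7588.2 − 7569 = 19.2; nΣy² − (Σy)² = 888.9 − 870.25 = 18.65
r = 11.64 / √(19.2 × 18.65) = 11.64 / 18.9230 ≈ 0.615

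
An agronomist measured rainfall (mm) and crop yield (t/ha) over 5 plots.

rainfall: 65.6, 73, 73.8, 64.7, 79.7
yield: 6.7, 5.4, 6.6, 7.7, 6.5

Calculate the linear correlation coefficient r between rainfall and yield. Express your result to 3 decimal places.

n = 5, Σx = 356.8, Σy = 32.9, Σx² = 25616.98, Σy² = 219.15, Σxy = 2337.04
nΣxy − ΣxΣy = 11685.2 − 11738.72 = -53.52
nΣx² − (Σx)² = 128084.9 − 127306.24 = 778.66; nΣy² − (Σy)² = 1095.75 − 1082.41 = 13.34
r = -53.52 / √(778.66 × 13.34) = -53.52 / 101.9182 ≈ -0.525

-0.525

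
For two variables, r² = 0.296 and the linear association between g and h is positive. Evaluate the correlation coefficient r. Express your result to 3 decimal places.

0.544

|r| = √0.296 = 0.544
The association is positive, so r = 0.544.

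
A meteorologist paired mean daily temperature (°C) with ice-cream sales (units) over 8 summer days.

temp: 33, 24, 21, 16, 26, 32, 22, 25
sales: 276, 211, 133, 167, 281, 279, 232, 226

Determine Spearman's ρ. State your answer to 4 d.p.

Rank temp: 8, 4, 2, 1, 6, 7, 3, 5
Rank sales: 6, 3, 1, 2, 8, 7, 5, 4
d = rank(temp) − rank(sales): 2, 1, 1, -1, -2, 0, -2, 1; Σd² = 16
ρ = 1 − 6Σd² / [n(n²−1)] = 1 − 6×16 / (8×63) = 1 − 96/504 ≈ 0.8095

0.8095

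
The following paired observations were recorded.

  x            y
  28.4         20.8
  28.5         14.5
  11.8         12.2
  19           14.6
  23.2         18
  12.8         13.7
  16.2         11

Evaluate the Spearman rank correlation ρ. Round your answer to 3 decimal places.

0.679

Rank x: 6, 7, 1, 4, 5, 2, 3
Rank y: 7, 4, 2, 5, 6, 3, 1
d = rank(x) − rank(y): -1, 3, -1, -1, -1, -1, 2; Σd² = 18
ρ = 1 − 6Σd² / [n(n²−1)] = 1 − 6×18 / (7×48) = 1 − 108/336 ≈ 0.679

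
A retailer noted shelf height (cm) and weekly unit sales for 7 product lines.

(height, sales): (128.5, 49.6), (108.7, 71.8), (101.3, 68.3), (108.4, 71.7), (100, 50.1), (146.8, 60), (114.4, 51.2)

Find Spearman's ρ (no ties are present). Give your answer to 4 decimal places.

-0.1786

Rank height: 6, 4, 2, 3, 1, 7, 5
Rank sales: 1, 7, 5, 6, 2, 4, 3
d = rank(height) − rank(sales): 5, -3, -3, -3, -1, 3, 2; Σd² = 66
ρ = 1 − 6Σd² / [n(n²−1)] = 1 − 6×66 / (7×48) = 1 − 396/336 ≈ -0.1786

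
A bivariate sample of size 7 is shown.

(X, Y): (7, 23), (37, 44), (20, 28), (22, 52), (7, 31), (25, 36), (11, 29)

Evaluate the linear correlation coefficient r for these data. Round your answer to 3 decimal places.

n = 7, ΣX = 129, ΣY = 243, ΣX² = 3097, ΣY² = 9051, ΣXY = 4929
nΣXY − ΣXΣY = 34503 − 31347 = 3156
nΣX² − (ΣX)² = 21679 − 16641 = 5038; nΣY² − (ΣY)² = 63357 − 59049 = 4308
r = 3156 / √(5038 × 4308) = 3156 / 4658.7234 ≈ 0.677

0.677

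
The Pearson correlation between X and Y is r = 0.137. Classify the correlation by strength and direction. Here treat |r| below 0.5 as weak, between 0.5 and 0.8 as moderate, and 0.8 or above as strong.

r = 0.137 > 0 so the relationship is positive.
|r| = 0.137, which falls in the weak range.

weak positive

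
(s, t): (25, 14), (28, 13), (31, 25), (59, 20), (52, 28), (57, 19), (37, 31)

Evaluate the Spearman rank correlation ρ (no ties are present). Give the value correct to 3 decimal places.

Rank s: 1, 2, 3, 7, 5, 6, 4
Rank t: 2, 1, 5, 4, 6, 3, 7
d = rank(s) − rank(t): -1, 1, -2, 3, -1, 3, -3; Σd² = 34
ρ = 1 − 6Σd² / [n(n²−1)] = 1 − 6×34 / (7×48) = 1 − 204/336 ≈ 0.393

0.393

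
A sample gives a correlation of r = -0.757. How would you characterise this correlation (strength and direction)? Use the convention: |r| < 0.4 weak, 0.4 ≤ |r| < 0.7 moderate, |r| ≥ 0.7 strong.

r = -0.757 < 0 so the relationship is negative.
|r| = 0.757, which falls in the strong range.

strong negative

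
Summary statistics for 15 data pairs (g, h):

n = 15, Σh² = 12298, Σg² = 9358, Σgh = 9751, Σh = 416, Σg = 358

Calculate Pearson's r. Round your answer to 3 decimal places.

r = (nΣgh − ΣgΣh) / √[(nΣg² − (Σg)²)(nΣh² − (Σh)²)]
Numerator: 15×9751 − 358×416 = -2663
Denominator: √[(140370 − 128164)(184470 − 173056)] = √[12206 × 11414] = 11803.3590
r = -2663 / 11803.3590 ≈ -0.226

-0.226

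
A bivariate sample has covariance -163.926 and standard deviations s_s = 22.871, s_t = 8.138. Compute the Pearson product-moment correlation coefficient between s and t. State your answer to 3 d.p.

r = Cov(s,t) / (s_s · s_t) = -163.926 / (22.871 × 8.138)
  = -163.926 / 186.1242 ≈ -0.881

-0.881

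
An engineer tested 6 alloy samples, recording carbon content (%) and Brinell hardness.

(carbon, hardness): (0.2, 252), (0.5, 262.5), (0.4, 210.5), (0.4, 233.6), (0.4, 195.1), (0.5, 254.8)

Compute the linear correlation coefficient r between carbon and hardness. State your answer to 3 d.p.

0.090

n = 6, Σx = 2.4, Σy = 1408.5, Σx² = 1.02, Σy² = 334276.51, Σxy = 564.73
nΣxy − ΣxΣy = 3388.38 − 3380.4 = 7.98
nΣx² − (Σx)² = 6.12 − 5.76 = 0.36; nΣy² − (Σy)² = 2005659.06 − 1983872.25 = 21786.81
r = 7.98 / √(0.36 × 21786.81) = 7.98 / 88.5621 ≈ 0.090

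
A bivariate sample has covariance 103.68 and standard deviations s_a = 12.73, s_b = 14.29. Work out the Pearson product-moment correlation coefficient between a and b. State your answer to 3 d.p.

r = Cov(a,b) / (s_a · s_b) = 103.68 / (12.73 × 14.29)
  = 103.68 / 181.9117 ≈ 0.570

0.570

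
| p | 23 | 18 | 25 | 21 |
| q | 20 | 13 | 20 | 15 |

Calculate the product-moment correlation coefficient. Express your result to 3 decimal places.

n = 4, Σp = 87, Σq = 68, Σp² = 1919, Σq² = 1194, Σpq = 1509
nΣpq − ΣpΣq = 6036 − 5916 = 120
nΣp² − (Σp)² = 7676 − 7569 = 107; nΣq² − (Σq)² = 4776 − 4624 = 152
r = 120 / √(107 × 152) = 120 / 127.5304 ≈ 0.941

0.941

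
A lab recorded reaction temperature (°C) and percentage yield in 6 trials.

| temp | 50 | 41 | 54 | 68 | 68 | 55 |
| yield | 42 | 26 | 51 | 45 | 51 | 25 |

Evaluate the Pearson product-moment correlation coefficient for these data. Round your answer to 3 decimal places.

n = 6, Σx = 336, Σy = 240, Σx² = 19370, Σy² = 10292, Σxy = 13823
nΣxy − ΣxΣy = 82938 − 80640 = 2298
nΣx² − (Σx)² = 116220 − 112896 = 3324; nΣy² − (Σy)² = 61752 − 57600 = 4152
r = 2298 / √(3324 × 4152) = 2298 / 3715.0031 ≈ 0.619

0.619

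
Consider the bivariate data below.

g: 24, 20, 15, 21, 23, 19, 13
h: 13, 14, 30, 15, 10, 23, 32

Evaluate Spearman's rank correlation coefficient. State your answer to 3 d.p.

-0.929

Rank g: 7, 4, 2, 5, 6, 3, 1
Rank h: 2, 3, 6, 4, 1, 5, 7
d = rank(g) − rank(h): 5, 1, -4, 1, 5, -2, -6; Σd² = 108
ρ = 1 − 6Σd² / [n(n²−1)] = 1 − 6×108 / (7×48) = 1 − 648/336 ≈ -0.929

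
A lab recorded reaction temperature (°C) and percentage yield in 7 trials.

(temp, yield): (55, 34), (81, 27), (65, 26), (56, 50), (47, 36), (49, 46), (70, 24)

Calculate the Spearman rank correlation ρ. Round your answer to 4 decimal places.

-0.6429

Rank temp: 3, 7, 5, 4, 1, 2, 6
Rank yield: 4, 3, 2, 7, 5, 6, 1
d = rank(temp) − rank(yield): -1, 4, 3, -3, -4, -4, 5; Σd² = 92
ρ = 1 − 6Σd² / [n(n²−1)] = 1 − 6×92 / (7×48) = 1 − 552/336 ≈ -0.6429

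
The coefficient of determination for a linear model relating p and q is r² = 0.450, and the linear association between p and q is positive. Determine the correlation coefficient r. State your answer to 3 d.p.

0.671

|r| = √0.450 = 0.671
The association is positive, so r = 0.671.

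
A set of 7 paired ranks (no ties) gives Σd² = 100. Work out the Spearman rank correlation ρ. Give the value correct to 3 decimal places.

ρ = 1 − 6Σd² / [n(n²−1)] = 1 − 6×100 / (7×48)
  = 1 − 600/336 = 1 − 1.7857 ≈ -0.786

-0.786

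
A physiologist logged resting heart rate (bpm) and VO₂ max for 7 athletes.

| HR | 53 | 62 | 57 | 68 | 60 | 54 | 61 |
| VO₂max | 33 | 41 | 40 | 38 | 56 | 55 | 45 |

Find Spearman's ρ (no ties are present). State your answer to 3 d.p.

Rank HR: 1, 6, 3, 7, 4, 2, 5
Rank VO₂max: 1, 4, 3, 2, 7, 6, 5
d = rank(HR) − rank(VO₂max): 0, 2, 0, 5, -3, -4, 0; Σd² = 54
ρ = 1 − 6Σd² / [n(n²−1)] = 1 − 6×54 / (7×48) = 1 − 324/336 ≈ 0.036

0.036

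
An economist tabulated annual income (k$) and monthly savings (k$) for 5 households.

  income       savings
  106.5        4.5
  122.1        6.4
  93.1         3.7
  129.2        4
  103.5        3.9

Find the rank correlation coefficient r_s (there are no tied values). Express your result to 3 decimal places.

Rank income: 3, 4, 1, 5, 2
Rank savings: 4, 5, 1, 3, 2
d = rank(income) − rank(savings): -1, -1, 0, 2, 0; Σd² = 6
ρ = 1 − 6Σd² / [n(n²−1)] = 1 − 6×6 / (5×24) = 1 − 36/120 ≈ 0.700

0.700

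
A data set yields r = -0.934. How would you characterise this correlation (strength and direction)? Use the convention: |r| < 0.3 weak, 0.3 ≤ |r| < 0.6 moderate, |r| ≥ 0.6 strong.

strong negative

r = -0.934 < 0 so the relationship is negative.
|r| = 0.934, which falls in the strong range.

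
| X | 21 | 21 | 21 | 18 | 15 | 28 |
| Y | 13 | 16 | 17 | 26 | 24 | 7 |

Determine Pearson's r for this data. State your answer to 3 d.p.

-0.914

n = 6, ΣX = 124, ΣY = 103, ΣX² = 2656, ΣY² = 2015, ΣXY = 1990
nΣXY − ΣXΣY = 11940 − 12772 = -832
nΣX² − (ΣX)² = 15936 − 15376 = 560; nΣY² − (ΣY)² = 12090 − 10609 = 1481
r = -832 / √(560 × 1481) = -832 / 910.6920 ≈ -0.914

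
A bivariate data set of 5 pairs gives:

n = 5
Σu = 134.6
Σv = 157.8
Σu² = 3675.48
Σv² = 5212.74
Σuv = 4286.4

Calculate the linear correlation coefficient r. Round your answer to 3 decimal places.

0.349

r = (nΣuv − ΣuΣv) / √[(nΣu² − (Σu)²)(nΣv² − (Σv)²)]
Numerator: 5×4286.4 − 134.6×157.8 = 192.12
Denominator: √[(18377.4 − 18117.16)(26063.7 − 24900.84)] = √[260.24 × 1162.86] = 550.1115
r = 192.12 / 550.1115 ≈ 0.349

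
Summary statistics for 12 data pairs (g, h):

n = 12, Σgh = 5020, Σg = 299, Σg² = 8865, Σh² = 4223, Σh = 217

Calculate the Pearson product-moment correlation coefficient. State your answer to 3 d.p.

-0.595

r = (nΣgh − ΣgΣh) / √[(nΣg² − (Σg)²)(nΣh² − (Σh)²)]
Numerator: 12×5020 − 299×217 = -4643
Denominator: √[(106380 − 89401)(50676 − 47089)] = √[16979 × 3587] = 7804.0805
r = -4643 / 7804.0805 ≈ -0.595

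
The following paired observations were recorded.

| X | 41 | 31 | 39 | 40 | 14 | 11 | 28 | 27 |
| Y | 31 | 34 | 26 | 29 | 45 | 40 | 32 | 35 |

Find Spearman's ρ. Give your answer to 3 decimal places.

-0.857

Rank X: 8, 5, 6, 7, 2, 1, 4, 3
Rank Y: 3, 5, 1, 2, 8, 7, 4, 6
d = rank(X) − rank(Y): 5, 0, 5, 5, -6, -6, 0, -3; Σd² = 156
ρ = 1 − 6Σd² / [n(n²−1)] = 1 − 6×156 / (8×63) = 1 − 936/504 ≈ -0.857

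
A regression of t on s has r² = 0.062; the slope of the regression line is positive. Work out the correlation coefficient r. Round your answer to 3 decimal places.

0.249

|r| = √0.062 = 0.249
The association is positive, so r = 0.249.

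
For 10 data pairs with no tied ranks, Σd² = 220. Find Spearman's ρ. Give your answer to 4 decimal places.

ρ = 1 − 6Σd² / [n(n²−1)] = 1 − 6×220 / (10×99)
  = 1 − 1320/990 = 1 − 1.33333 ≈ -0.3333

-0.3333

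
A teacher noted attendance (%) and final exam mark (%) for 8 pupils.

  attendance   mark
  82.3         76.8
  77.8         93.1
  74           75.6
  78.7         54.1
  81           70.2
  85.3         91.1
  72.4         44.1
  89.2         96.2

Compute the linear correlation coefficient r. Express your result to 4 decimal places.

0.6791

n = 8, Σx = 640.7, Σy = 601.2, Σx² = 51531.31, Σy² = 47634.52, Σxy = 48646.8
nΣxy − ΣxΣy = 389174.4 − 385188.84 = 3985.56
nΣx² − (Σx)² = 412250.48 − 410496.49 = 1753.99; nΣy² − (Σy)² = 381076.16 − 361441.44 = 19634.72
r = 3985.56 / √(1753.99 × 19634.72) = 3985.56 / 5868.4838 ≈ 0.6791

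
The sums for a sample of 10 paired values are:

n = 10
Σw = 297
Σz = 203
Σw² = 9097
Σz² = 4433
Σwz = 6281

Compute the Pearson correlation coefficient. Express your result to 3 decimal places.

r = (nΣwz − ΣwΣz) / √[(nΣw² − (Σw)²)(nΣz² − (Σz)²)]
Numerator: 10×6281 − 297×203 = 2519
Denominator: √[(90970 − 88209)(44330 − 41209)] = √[2761 × 3121] = 2935.4865
r = 2519 / 2935.4865 ≈ 0.858

0.858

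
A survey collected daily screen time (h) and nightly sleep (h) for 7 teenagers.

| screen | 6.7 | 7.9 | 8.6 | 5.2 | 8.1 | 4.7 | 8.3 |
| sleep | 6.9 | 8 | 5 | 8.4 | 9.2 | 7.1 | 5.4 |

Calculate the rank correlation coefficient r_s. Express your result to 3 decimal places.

Rank screen: 3, 4, 7, 2, 5, 1, 6
Rank sleep: 3, 5, 1, 6, 7, 4, 2
d = rank(screen) − rank(sleep): 0, -1, 6, -4, -2, -3, 4; Σd² = 82
ρ = 1 − 6Σd² / [n(n²−1)] = 1 − 6×82 / (7×48) = 1 − 492/336 ≈ -0.464

-0.464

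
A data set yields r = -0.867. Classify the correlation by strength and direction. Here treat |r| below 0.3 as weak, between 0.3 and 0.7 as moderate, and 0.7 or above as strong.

r = -0.867 < 0 so the relationship is negative.
|r| = 0.867, which falls in the strong range.

strong negative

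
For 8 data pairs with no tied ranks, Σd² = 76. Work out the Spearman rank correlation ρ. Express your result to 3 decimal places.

ρ = 1 − 6Σd² / [n(n²−1)] = 1 − 6×76 / (8×63)
  = 1 − 456/504 = 1 − 0.9048 ≈ 0.095

0.095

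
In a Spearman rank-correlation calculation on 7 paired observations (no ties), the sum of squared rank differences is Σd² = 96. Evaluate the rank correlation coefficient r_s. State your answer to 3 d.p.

ρ = 1 − 6Σd² / [n(n²−1)] = 1 − 6×96 / (7×48)
  = 1 − 576/336 = 1 − 1.7143 ≈ -0.714

-0.714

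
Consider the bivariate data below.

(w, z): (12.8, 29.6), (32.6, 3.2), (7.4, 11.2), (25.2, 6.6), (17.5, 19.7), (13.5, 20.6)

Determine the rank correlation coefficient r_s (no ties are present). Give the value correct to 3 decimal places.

Rank w: 2, 6, 1, 5, 4, 3
Rank z: 6, 1, 3, 2, 4, 5
d = rank(w) − rank(z): -4, 5, -2, 3, 0, -2; Σd² = 58
ρ = 1 − 6Σd² / [n(n²−1)] = 1 − 6×58 / (6×35) = 1 − 348/210 ≈ -0.657

-0.657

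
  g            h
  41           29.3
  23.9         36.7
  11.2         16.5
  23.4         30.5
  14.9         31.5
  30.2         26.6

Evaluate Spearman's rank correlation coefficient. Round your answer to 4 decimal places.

0.0857

Rank g: 6, 4, 1, 3, 2, 5
Rank h: 3, 6, 1, 4, 5, 2
d = rank(g) − rank(h): 3, -2, 0, -1, -3, 3; Σd² = 32
ρ = 1 − 6Σd² / [n(n²−1)] = 1 − 6×32 / (6×35) = 1 − 192/210 ≈ 0.0857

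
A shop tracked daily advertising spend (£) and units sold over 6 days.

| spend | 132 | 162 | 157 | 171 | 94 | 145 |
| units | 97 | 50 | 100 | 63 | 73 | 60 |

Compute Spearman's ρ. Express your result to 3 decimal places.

Rank spend: 2, 5, 4, 6, 1, 3
Rank units: 5, 1, 6, 3, 4, 2
d = rank(spend) − rank(units): -3, 4, -2, 3, -3, 1; Σd² = 48
ρ = 1 − 6Σd² / [n(n²−1)] = 1 − 6×48 / (6×35) = 1 − 288/210 ≈ -0.371

-0.371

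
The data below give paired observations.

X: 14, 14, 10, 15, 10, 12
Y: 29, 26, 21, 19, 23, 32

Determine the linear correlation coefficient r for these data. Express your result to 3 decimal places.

n = 6, ΣX = 75, ΣY = 150, ΣX² = 961, ΣY² = 3872, ΣXY = 1879
nΣXY − ΣXΣY = 11274 − 11250 = 24
nΣX² − (ΣX)² = 5766 − 5625 = 141; nΣY² − (ΣY)² = 23232 − 22500 = 732
r = 24 / √(141 × 732) = 24 / 321.2662 ≈ 0.075

0.075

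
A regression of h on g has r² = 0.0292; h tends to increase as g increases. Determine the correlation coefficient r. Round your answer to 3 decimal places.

0.171

|r| = √0.0292 = 0.171
The association is positive, so r = 0.171.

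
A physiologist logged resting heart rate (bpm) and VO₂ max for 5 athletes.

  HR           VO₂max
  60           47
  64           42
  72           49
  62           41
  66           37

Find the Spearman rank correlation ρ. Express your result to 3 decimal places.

Rank HR: 1, 3, 5, 2, 4
Rank VO₂max: 4, 3, 5, 2, 1
d = rank(HR) − rank(VO₂max): -3, 0, 0, 0, 3; Σd² = 18
ρ = 1 − 6Σd² / [n(n²−1)] = 1 − 6×18 / (5×24) = 1 − 108/120 ≈ 0.100

0.100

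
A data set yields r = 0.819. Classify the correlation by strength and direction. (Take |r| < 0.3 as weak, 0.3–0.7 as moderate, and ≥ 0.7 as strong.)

strong positive

r = 0.819 > 0 so the relationship is positive.
|r| = 0.819, which falls in the strong range.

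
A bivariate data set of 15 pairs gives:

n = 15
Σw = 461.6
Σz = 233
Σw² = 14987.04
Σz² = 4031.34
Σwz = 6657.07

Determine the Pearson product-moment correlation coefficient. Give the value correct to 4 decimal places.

-0.9039

r = (nΣwz − ΣwΣz) / √[(nΣw² − (Σw)²)(nΣz² − (Σz)²)]
Numerator: 15×6657.07 − 461.6×233 = -7696.75
Denominator: √[(224805.6 − 213074.56)(60470.1 − 54289)] = √[11731.04 × 6181.1] = 8515.3233
r = -7696.75 / 8515.3233 ≈ -0.9039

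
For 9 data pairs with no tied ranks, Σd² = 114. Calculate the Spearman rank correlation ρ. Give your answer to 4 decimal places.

0.0500

ρ = 1 − 6Σd² / [n(n²−1)] = 1 − 6×114 / (9×80)
  = 1 − 684/720 = 1 − 0.95000 ≈ 0.0500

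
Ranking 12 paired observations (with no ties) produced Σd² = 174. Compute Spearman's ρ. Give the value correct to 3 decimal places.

0.392

ρ = 1 − 6Σd² / [n(n²−1)] = 1 − 6×174 / (12×143)
  = 1 − 1044/1716 = 1 − 0.6084 ≈ 0.392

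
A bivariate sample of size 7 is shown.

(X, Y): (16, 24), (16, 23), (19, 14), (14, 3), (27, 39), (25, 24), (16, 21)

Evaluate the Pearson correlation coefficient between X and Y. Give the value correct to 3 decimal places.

0.717

n = 7, ΣX = 133, ΣY = 148, ΣX² = 2679, ΣY² = 3848, ΣXY = 3049
nΣXY − ΣXΣY = 21343 − 19684 = 1659
nΣX² − (ΣX)² = 18753 − 17689 = 1064; nΣY² − (ΣY)² = 26936 − 21904 = 5032
r = 1659 / √(1064 × 5032) = 1659 / 2313.8816 ≈ 0.717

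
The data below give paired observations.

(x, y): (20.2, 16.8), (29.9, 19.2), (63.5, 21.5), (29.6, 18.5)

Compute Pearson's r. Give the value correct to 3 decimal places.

0.950

n = 4, Σx = 143.2, Σy = 76, Σx² = 6210.46, Σy² = 1455.38, Σxy = 2826.29
nΣxy − ΣxΣy = 11305.16 − 10883.2 = 421.96
nΣx² − (Σx)² = 24841.84 − 20506.24 = 4335.6; nΣy² − (Σy)² = 5821.52 − 5776 = 45.52
r = 421.96 / √(4335.6 × 45.52) = 421.96 / 444.2483 ≈ 0.950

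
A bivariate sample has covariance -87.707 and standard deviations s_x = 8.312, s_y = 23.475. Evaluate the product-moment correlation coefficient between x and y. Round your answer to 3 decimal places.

r = Cov(x,y) / (s_x · s_y) = -87.707 / (8.312 × 23.475)
  = -87.707 / 195.1242 ≈ -0.449

-0.449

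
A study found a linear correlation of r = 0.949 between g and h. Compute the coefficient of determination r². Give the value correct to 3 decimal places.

0.901

r² = (0.949)² = 0.901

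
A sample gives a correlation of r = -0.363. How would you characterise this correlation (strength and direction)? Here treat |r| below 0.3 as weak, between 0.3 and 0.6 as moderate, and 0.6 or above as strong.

moderate negative

r = -0.363 < 0 so the relationship is negative.
|r| = 0.363, which falls in the moderate range.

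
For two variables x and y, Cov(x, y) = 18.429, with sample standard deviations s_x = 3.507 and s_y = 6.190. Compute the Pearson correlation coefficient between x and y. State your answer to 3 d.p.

0.849

r = Cov(x,y) / (s_x · s_y) = 18.429 / (3.507 × 6.190)
  = 18.429 / 21.7083 ≈ 0.849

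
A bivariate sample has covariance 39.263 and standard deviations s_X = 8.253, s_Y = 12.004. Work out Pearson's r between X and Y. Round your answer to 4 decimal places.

0.3963

r = Cov(X,Y) / (s_X · s_Y) = 39.263 / (8.253 × 12.004)
  = 39.263 / 99.0690 ≈ 0.3963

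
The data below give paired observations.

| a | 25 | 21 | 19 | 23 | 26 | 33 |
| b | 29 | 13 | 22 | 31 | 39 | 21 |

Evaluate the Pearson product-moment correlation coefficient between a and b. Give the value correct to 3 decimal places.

n = 6, Σa = 147, Σb = 155, Σa² = 3721, Σb² = 4417, Σab = 3836
nΣab − ΣaΣb = 23016 − 22785 = 231
nΣa² − (Σa)² = 22326 − 21609 = 717; nΣb² − (Σb)² = 26502 − 24025 = 2477
r = 231 / √(717 × 2477) = 231 / 1332.6699 ≈ 0.173

0.173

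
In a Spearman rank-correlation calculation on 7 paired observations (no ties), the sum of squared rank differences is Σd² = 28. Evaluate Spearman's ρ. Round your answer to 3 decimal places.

0.500

ρ = 1 − 6Σd² / [n(n²−1)] = 1 − 6×28 / (7×48)
  = 1 − 168/336 = 1 − 0.5000 ≈ 0.500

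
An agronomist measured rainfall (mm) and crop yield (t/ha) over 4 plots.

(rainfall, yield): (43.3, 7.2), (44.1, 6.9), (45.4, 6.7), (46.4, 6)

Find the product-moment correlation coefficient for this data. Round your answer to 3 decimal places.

n = 4, Σx = 179.2, Σy = 26.8, Σx² = 8033.82, Σy² = 180.34, Σxy = 1198.63
nΣxy − ΣxΣy = 4794.52 − 4802.56 = -8.04
nΣx² − (Σx)² = 32135.28 − 32112.64 = 22.64; nΣy² − (Σy)² = 721.36 − 718.24 = 3.12
r = -8.04 / √(22.64 × 3.12) = -8.04 / 8.4046 ≈ -0.957

-0.957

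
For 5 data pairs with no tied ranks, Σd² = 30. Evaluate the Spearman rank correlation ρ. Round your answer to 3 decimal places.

ρ = 1 − 6Σd² / [n(n²−1)] = 1 − 6×30 / (5×24)
  = 1 − 180/120 = 1 − 1.5000 ≈ -0.500

-0.500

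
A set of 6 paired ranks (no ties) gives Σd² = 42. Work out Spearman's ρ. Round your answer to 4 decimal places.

-0.2000

ρ = 1 − 6Σd² / [n(n²−1)] = 1 − 6×42 / (6×35)
  = 1 − 252/210 = 1 − 1.20000 ≈ -0.2000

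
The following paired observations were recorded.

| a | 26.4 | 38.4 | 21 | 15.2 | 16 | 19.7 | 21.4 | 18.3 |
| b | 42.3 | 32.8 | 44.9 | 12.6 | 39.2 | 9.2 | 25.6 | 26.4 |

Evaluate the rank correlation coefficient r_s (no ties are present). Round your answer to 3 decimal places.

0.357

Rank a: 7, 8, 5, 1, 2, 4, 6, 3
Rank b: 7, 5, 8, 2, 6, 1, 3, 4
d = rank(a) − rank(b): 0, 3, -3, -1, -4, 3, 3, -1; Σd² = 54
ρ = 1 − 6Σd² / [n(n²−1)] = 1 − 6×54 / (8×63) = 1 − 324/504 ≈ 0.357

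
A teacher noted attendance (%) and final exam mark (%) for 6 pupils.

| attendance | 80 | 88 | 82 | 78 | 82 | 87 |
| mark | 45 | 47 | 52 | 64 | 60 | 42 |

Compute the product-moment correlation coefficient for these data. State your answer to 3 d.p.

-0.656

n = 6, Σx = 497, Σy = 310, Σx² = 41245, Σy² = 16398, Σxy = 25566
nΣxy − ΣxΣy = 153396 − 154070 = -674
nΣx² − (Σx)² = 247470 − 247009 = 461; nΣy² − (Σy)² = 98388 − 96100 = 2288
r = -674 / √(461 × 2288) = -674 / 1027.0190 ≈ -0.656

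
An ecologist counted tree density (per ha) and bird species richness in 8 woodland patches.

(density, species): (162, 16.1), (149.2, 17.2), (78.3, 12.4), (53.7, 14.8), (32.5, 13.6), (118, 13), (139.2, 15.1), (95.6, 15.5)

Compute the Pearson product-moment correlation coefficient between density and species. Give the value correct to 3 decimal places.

n = 8, Σx = 828.5, Σy = 117.7, Σx² = 101015.47, Σy² = 1750.07, Σxy = 12499.84
nΣxy − ΣxΣy = 99998.72 − 97514.45 = 2484.27
nΣx² − (Σx)² = 808123.76 − 686412.25 = 121711.51; nΣy² − (Σy)² = 14000.56 − 13853.29 = 147.27
r = 2484.27 / √(121711.51 × 147.27) = 2484.27 / 4233.7282 ≈ 0.587

0.587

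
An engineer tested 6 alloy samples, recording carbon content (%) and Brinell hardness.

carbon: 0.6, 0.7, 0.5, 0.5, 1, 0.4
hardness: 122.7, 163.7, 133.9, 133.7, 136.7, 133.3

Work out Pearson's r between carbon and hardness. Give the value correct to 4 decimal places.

n = 6, Σx = 3.7, Σy = 824, Σx² = 2.51, Σy² = 114113.66, Σxy = 512.03
nΣxy − ΣxΣy = 3072.18 − 3048.8 = 23.38
nΣx² − (Σx)² = 15.06 − 13.69 = 1.37; nΣy² − (Σy)² = 684681.96 − 678976 = 5705.96
r = 23.38 / √(1.37 × 5705.96) = 23.38 / 88.4147 ≈ 0.2644

0.2644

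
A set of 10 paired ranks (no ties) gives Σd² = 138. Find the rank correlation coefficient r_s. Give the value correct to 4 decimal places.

0.1636

ρ = 1 − 6Σd² / [n(n²−1)] = 1 − 6×138 / (10×99)
  = 1 − 828/990 = 1 − 0.83636 ≈ 0.1636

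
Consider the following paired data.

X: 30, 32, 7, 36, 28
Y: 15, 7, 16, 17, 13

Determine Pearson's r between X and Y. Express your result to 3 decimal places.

-0.259

n = 5, ΣX = 133, ΣY = 68, ΣX² = 4053, ΣY² = 988, ΣXY = 1762
nΣXY − ΣXΣY = 8810 − 9044 = -234
nΣX² − (ΣX)² = 20265 − 17689 = 2576; nΣY² − (ΣY)² = 4940 − 4624 = 316
r = -234 / √(2576 × 316) = -234 / 902.2284 ≈ -0.259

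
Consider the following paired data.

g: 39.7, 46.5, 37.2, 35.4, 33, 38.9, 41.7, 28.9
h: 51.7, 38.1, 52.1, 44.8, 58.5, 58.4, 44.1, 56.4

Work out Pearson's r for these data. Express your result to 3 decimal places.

-0.707

n = 8, Σg = 301.3, Σh = 404.1, Σg² = 11551.65, Σh² = 20804.53, Σgh = 15019.37
nΣgh − ΣgΣh = 120154.96 − 121755.33 = -1600.37
nΣg² − (Σg)² = 92413.2 − 90781.69 = 1631.51; nΣh² − (Σh)² = 166436.24 − 163296.81 = 3139.43
r = -1600.37 / √(1631.51 × 3139.43) = -1600.37 / 2263.1861 ≈ -0.707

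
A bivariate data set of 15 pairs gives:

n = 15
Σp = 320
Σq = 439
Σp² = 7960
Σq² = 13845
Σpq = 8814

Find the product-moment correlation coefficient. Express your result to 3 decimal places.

-0.519

r = (nΣpq − ΣpΣq) / √[(nΣp² − (Σp)²)(nΣq² − (Σq)²)]
Numerator: 15×8814 − 320×439 = -8270
Denominator: √[(119400 − 102400)(207675 − 192721)] = √[17000 × 14954] = 15944.2153
r = -8270 / 15944.2153 ≈ -0.519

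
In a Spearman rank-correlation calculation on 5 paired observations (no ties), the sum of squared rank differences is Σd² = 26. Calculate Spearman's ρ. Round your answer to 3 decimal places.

-0.300

ρ = 1 − 6Σd² / [n(n²−1)] = 1 − 6×26 / (5×24)
  = 1 − 156/120 = 1 − 1.3000 ≈ -0.300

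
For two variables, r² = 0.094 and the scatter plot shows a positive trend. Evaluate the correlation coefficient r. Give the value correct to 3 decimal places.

0.307

|r| = √0.094 = 0.307
The association is positive, so r = 0.307.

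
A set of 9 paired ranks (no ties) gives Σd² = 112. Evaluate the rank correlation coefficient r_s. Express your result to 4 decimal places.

ρ = 1 − 6Σd² / [n(n²−1)] = 1 − 6×112 / (9×80)
  = 1 − 672/720 = 1 − 0.93333 ≈ 0.0667

0.0667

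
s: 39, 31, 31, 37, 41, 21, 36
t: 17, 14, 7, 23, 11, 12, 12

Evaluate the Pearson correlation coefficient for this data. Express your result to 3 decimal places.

n = 7, Σs = 236, Σt = 96, Σs² = 8230, Σt² = 1472, Σst = 3300
nΣst − ΣsΣt = 23100 − 22656 = 444
nΣs² − (Σs)² = 57610 − 55696 = 1914; nΣt² − (Σt)² = 10304 − 9216 = 1088
r = 444 / √(1914 × 1088) = 444 / 1443.0634 ≈ 0.308

0.308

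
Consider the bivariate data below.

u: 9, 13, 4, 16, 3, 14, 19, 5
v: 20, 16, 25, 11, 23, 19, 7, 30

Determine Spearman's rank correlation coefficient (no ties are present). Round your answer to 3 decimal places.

Rank u: 4, 5, 2, 7, 1, 6, 8, 3
Rank v: 5, 3, 7, 2, 6, 4, 1, 8
d = rank(u) − rank(v): -1, 2, -5, 5, -5, 2, 7, -5; Σd² = 158
ρ = 1 − 6Σd² / [n(n²−1)] = 1 − 6×158 / (8×63) = 1 − 948/504 ≈ -0.881

-0.881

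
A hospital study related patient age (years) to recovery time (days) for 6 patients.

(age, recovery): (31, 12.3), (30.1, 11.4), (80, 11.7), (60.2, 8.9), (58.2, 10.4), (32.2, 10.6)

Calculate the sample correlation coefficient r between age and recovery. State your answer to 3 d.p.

n = 6, Σx = 291.7, Σy = 65.3, Σx² = 16315.13, Σy² = 717.87, Σxy = 3142.82
nΣxy − ΣxΣy = 18856.92 − 19048.01 = -191.09
nΣx² − (Σx)² = 97890.78 − 85088.89 = 12801.89; nΣy² − (Σy)² = 4307.22 − 4264.09 = 43.13
r = -191.09 / √(12801.89 × 43.13) = -191.09 / 743.0649 ≈ -0.257

-0.257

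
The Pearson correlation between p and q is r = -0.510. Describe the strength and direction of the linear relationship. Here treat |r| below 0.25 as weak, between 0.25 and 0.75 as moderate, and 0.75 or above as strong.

moderate negative

r = -0.510 < 0 so the relationship is negative.
|r| = 0.510, which falls in the moderate range.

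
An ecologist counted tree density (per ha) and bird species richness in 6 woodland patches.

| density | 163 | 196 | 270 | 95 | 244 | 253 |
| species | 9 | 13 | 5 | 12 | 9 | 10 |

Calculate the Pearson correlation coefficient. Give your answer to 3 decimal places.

n = 6, Σx = 1221, Σy = 58, Σx² = 270455, Σy² = 600, Σxy = 11231
nΣxy − ΣxΣy = 67386 − 70818 = -3432
nΣx² − (Σx)² = 1622730 − 1490841 = 131889; nΣy² − (Σy)² = 3600 − 3364 = 236
r = -3432 / √(131889 × 236) = -3432 / 5579.0505 ≈ -0.615

-0.615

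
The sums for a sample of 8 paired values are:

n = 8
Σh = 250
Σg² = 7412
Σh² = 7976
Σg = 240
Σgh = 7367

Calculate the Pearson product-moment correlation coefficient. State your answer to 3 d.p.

-0.714

r = (nΣgh − ΣgΣh) / √[(nΣg² − (Σg)²)(nΣh² − (Σh)²)]
Numerator: 8×7367 − 240×250 = -1064
Denominator: √[(59296 − 57600)(63808 − 62500)] = √[1696 × 1308] = 1489.4187
r = -1064 / 1489.4187 ≈ -0.714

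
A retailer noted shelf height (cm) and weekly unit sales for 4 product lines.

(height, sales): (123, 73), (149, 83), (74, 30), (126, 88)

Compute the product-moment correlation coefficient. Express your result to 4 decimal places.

n = 4, Σx = 472, Σy = 274, Σx² = 58682, Σy² = 20862, Σxy = 34654
nΣxy − ΣxΣy = 138616 − 129328 = 9288
nΣx² − (Σx)² = 234728 − 222784 = 11944; nΣy² − (Σy)² = 83448 − 75076 = 8372
r = 9288 / √(11944 × 8372) = 9288 / 9999.7584 ≈ 0.9288

0.9288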